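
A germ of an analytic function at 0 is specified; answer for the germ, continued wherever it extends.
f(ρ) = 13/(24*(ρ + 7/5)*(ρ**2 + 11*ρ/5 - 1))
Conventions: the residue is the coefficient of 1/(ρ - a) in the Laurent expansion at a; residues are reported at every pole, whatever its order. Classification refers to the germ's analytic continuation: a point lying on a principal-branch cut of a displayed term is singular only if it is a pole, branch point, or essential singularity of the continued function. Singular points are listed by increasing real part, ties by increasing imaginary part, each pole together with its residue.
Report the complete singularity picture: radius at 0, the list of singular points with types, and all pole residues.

Radius of convergence at 0: -11/10 + (1/10)*sqrt(221).
At -11/10 - (1/10)*sqrt(221): a pole of order 1; residue 325/2544 + (25/14416)*sqrt(221).
At -7/5: a pole of order 1; residue -325/1272.
At -11/10 + (1/10)*sqrt(221): a pole of order 1; residue 325/2544 - (25/14416)*sqrt(221).

Denominator factor (ρ + 7/5): pole of order 1 at -7/5, modulus 7/5.
Denominator factor (ρ**2 + 11*ρ/5 - 1): discriminant 221/25, real irrational roots -11/10 + (1/10)*sqrt(221) and -11/10 - (1/10)*sqrt(221); poles of order 1, moduli -11/10 + (1/10)*sqrt(221) and 11/10 + (1/10)*sqrt(221).
The radius of convergence is the smallest modulus among the singular points: -11/10 + (1/10)*sqrt(221).
The factor ρ**2 + 11*ρ/5 - 1 splits as (ρ - a)(ρ - a') with a = -11/10 - (1/10)*sqrt(221), a' = -11/10 + (1/10)*sqrt(221). At the order-1 pole a set g(ρ) = (ρ - a)*f(ρ) = [13/(24*(ρ + 7/5))] / (ρ - a').
Simple pole: residue = g(a) at a = -11/10 - (1/10)*sqrt(221), which is 325/2544 + (25/14416)*sqrt(221).
At the order-1 pole -7/5 set g(ρ) = (ρ - (-7/5))*f(ρ) = 13/(24*(ρ**2 + 11*ρ/5 - 1)).
Simple pole: residue = g(a) at a = -7/5, which is -325/1272.
The factor ρ**2 + 11*ρ/5 - 1 splits as (ρ - a)(ρ - a') with a = -11/10 + (1/10)*sqrt(221), a' = -11/10 - (1/10)*sqrt(221). At the order-1 pole a set g(ρ) = (ρ - a)*f(ρ) = [13/(24*(ρ + 7/5))] / (ρ - a').
Simple pole: residue = g(a) at a = -11/10 + (1/10)*sqrt(221), which is 325/2544 - (25/14416)*sqrt(221).
List the singular points by increasing real part (a conjugate pair: the negative imaginary part first).


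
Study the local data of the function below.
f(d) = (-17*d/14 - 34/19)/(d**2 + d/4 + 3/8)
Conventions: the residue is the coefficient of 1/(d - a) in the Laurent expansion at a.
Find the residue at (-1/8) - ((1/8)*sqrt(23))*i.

The residue is (-17/28) - ((3485/12236)*sqrt(23))*i.

The factor d**2 + d/4 + 3/8 splits as (d - a)(d - a') with a = (-1/8) - ((1/8)*sqrt(23))*i, a' = (-1/8) + ((1/8)*sqrt(23))*i. At the order-1 pole a set g(d) = (d - a)*f(d) = [-17*d/14 - 34/19] / (d - a').
Simple pole: residue = g(a) at a = (-1/8) - ((1/8)*sqrt(23))*i, which is (-17/28) - ((3485/12236)*sqrt(23))*i.


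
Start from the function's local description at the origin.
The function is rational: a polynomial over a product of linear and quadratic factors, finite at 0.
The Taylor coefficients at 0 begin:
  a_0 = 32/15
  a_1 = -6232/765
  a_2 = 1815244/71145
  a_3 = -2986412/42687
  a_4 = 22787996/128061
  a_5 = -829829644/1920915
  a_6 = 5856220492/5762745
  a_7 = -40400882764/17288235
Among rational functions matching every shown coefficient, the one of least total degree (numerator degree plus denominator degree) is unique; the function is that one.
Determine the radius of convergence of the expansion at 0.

No rational of total degree below 5 reproduces all 8 coefficients; solving the [2/3] Pade equations on them gives f(β) = (37*β**2/31 + 14*β/17 + 8/5)/((β + 1/2)**2*(β + 3)), whose expansion matches every shown term.
Denominator factor (β + 1/2)^2: pole of order 2 at -1/2, modulus 1/2.
Denominator factor (β + 3): pole of order 1 at -3, modulus 3.
The radius of convergence is the smallest modulus among the singular points: 1/2.

The radius of convergence is 1/2.


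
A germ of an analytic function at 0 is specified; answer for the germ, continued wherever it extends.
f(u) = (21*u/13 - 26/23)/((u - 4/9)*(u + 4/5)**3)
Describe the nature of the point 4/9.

The point is a pole of order 1.

The denominator factor u - 4/9 vanishes at 4/9 and appears to the power 1; the numerator there equals -370/897, nonzero, and no other factor vanishes.
Hence a pole whose order is the multiplicity, 1.


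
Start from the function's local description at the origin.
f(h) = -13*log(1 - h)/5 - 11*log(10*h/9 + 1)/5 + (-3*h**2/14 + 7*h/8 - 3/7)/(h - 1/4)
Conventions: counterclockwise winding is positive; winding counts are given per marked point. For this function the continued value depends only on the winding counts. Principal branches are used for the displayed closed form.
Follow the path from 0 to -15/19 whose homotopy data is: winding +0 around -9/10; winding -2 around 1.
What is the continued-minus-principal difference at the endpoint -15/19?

The rational part is single-valued and drops out of the difference; each branch term changes only by its own monodromy.
(-11/5)*log(1 - h/(-9/10)): winding 0 around -9/10, so this term returns to its principal value, contribution 0.
(-13/5)*log(1 - h/(1)): each positive loop around 1 adds 2*pi*i to the log, so winding -2 contributes (-13/5)*(-2)*2*pi*i = (52/5)*pi*i.
Summing the contributions at h = -15/19 gives (52/5)*pi*i.

Continued minus principal equals (52/5)*pi*i.


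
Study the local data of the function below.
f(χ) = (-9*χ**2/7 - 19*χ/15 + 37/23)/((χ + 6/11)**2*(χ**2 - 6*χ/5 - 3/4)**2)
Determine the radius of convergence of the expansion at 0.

Denominator factor (χ + 6/11)^2: pole of order 2 at -6/11, modulus 6/11.
Denominator factor (χ**2 - 6*χ/5 - 3/4)^2: discriminant 111/25, real irrational roots 3/5 + (1/10)*sqrt(111) and 3/5 - (1/10)*sqrt(111); poles of order 2, moduli 3/5 + (1/10)*sqrt(111) and -3/5 + (1/10)*sqrt(111).
The radius of convergence is the smallest modulus among the singular points: -3/5 + (1/10)*sqrt(111).

The radius of convergence is -3/5 + (1/10)*sqrt(111).


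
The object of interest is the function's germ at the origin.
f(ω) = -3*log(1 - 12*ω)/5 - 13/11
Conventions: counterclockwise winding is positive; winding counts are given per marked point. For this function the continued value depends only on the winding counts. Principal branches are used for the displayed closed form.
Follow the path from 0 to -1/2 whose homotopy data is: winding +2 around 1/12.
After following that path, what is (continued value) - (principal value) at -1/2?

Continued minus principal equals -(12/5)*pi*i.

The rational part is single-valued and drops out of the difference; each branch term changes only by its own monodromy.
(-3/5)*log(1 - ω/(1/12)): each positive loop around 1/12 adds 2*pi*i to the log, so winding +2 contributes (-3/5)*(2)*2*pi*i = -(12/5)*pi*i.
Summing the contributions at ω = -1/2 gives -(12/5)*pi*i.


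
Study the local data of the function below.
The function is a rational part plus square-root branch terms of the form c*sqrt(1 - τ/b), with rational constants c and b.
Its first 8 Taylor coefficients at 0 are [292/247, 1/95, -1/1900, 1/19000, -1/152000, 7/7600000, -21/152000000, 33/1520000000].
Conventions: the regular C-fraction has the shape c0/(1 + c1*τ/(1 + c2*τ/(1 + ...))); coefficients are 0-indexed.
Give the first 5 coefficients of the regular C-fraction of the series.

The regular C-fraction coefficients are [292/247, -13/1460, 43/730, 73/1720, 99/1720].

Taylor coefficients (read off): a_0 = 292/247, a_1 = 1/95, a_2 = -1/1900, a_3 = 1/19000, a_4 = -1/152000.
c0 = a_0 = 292/247. Peel one level at a time: if S = 1 + c*τ/S' with S'(0) = 1, then c is the τ-coefficient of S and S' = c*τ/(S - 1).
S_1 = c0/f = 1 + (-13/1460)*τ + (559/1065800)*τ^2 + ...; c1 = -13/1460.
S_2 = c1*τ/(S_1 - 1) = 1 + (43/730)*τ + (-1/400)*τ^2 + ...; c2 = 43/730.
S_3 = c2*τ/(S_2 - 1) = 1 + (73/1720)*τ + (-7227/2958400)*τ^2 + ...; c3 = 73/1720.
S_4 = c3*τ/(S_3 - 1) = 1 + (99/1720)*τ + ...; c4 = 99/1720.


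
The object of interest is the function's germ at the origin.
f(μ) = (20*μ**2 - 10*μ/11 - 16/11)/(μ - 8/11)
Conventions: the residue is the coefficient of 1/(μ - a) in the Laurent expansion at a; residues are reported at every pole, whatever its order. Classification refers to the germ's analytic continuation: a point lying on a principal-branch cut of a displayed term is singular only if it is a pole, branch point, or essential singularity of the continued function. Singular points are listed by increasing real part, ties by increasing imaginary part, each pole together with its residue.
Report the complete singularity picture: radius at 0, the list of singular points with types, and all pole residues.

Denominator factor (μ - 8/11): pole of order 1 at 8/11, modulus 8/11.
The radius of convergence is the smallest modulus among the singular points: 8/11.
At the order-1 pole 8/11 set g(μ) = (μ - (8/11))*f(μ) = 20*μ**2 - 10*μ/11 - 16/11.
Simple pole: residue = g(a) at a = 8/11, which is 1024/121.

Radius of convergence at 0: 8/11.
At 8/11: a pole of order 1; residue 1024/121.


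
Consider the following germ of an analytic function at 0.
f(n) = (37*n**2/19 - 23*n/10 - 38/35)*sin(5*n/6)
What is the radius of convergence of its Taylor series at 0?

The factor sin(5*n/6) is entire and contributes no finite singular point.
The polynomial part has no poles.
No finite singular points: the Taylor series at 0 converges everywhere.

The radius of convergence is infinite.


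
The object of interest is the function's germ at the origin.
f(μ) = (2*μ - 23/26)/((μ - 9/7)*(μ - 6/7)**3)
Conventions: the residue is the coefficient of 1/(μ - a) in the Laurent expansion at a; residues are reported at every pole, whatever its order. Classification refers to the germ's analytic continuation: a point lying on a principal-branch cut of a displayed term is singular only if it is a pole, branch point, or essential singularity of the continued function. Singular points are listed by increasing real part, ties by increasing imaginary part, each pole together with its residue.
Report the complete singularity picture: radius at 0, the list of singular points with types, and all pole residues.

Denominator factor (μ - 6/7)^3: pole of order 3 at 6/7, modulus 6/7.
Denominator factor (μ - 9/7): pole of order 1 at 9/7, modulus 9/7.
The radius of convergence is the smallest modulus among the singular points: 6/7.
At the order-3 pole 6/7 set g(μ) = (μ - (6/7))^3*f(μ) = (2*μ - 23/26)/(μ - 9/7).
Order-3 pole: residue = g''(a)/2; g''(6/7) = -15043/351, so the residue is -15043/702.
At the order-1 pole 9/7 set g(μ) = (μ - (9/7))*f(μ) = (2*μ - 23/26)/(μ - 6/7)**3.
Simple pole: residue = g(a) at a = 9/7, which is 15043/702.
List the singular points by increasing real part (a conjugate pair: the negative imaginary part first).

Radius of convergence at 0: 6/7.
At 6/7: a pole of order 3; residue -15043/702.
At 9/7: a pole of order 1; residue 15043/702.


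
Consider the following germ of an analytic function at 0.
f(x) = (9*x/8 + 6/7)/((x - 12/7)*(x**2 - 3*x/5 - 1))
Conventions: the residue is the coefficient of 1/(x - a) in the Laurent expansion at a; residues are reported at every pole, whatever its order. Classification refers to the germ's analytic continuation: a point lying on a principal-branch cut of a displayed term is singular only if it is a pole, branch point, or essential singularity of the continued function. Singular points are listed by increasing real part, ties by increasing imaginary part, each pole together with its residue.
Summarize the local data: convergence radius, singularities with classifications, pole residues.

Radius of convergence at 0: -3/10 + (1/10)*sqrt(109).
At 3/10 - (1/10)*sqrt(109): a pole of order 1; residue -1365/892 + (28575/194456)*sqrt(109).
At 3/10 + (1/10)*sqrt(109): a pole of order 1; residue -1365/892 - (28575/194456)*sqrt(109).
At 12/7: a pole of order 1; residue 1365/446.

Denominator factor (x**2 - 3*x/5 - 1): discriminant 109/25, real irrational roots 3/10 + (1/10)*sqrt(109) and 3/10 - (1/10)*sqrt(109); poles of order 1, moduli 3/10 + (1/10)*sqrt(109) and -3/10 + (1/10)*sqrt(109).
Denominator factor (x - 12/7): pole of order 1 at 12/7, modulus 12/7.
The radius of convergence is the smallest modulus among the singular points: -3/10 + (1/10)*sqrt(109).
The factor x**2 - 3*x/5 - 1 splits as (x - a)(x - a') with a = 3/10 - (1/10)*sqrt(109), a' = 3/10 + (1/10)*sqrt(109). At the order-1 pole a set g(x) = (x - a)*f(x) = [(9*x/8 + 6/7)/(x - 12/7)] / (x - a').
Simple pole: residue = g(a) at a = 3/10 - (1/10)*sqrt(109), which is -1365/892 + (28575/194456)*sqrt(109).
The factor x**2 - 3*x/5 - 1 splits as (x - a)(x - a') with a = 3/10 + (1/10)*sqrt(109), a' = 3/10 - (1/10)*sqrt(109). At the order-1 pole a set g(x) = (x - a)*f(x) = [(9*x/8 + 6/7)/(x - 12/7)] / (x - a').
Simple pole: residue = g(a) at a = 3/10 + (1/10)*sqrt(109), which is -1365/892 - (28575/194456)*sqrt(109).
At the order-1 pole 12/7 set g(x) = (x - (12/7))*f(x) = (9*x/8 + 6/7)/(x**2 - 3*x/5 - 1).
Simple pole: residue = g(a) at a = 12/7, which is 1365/446.
List the singular points by increasing real part (a conjugate pair: the negative imaginary part first).


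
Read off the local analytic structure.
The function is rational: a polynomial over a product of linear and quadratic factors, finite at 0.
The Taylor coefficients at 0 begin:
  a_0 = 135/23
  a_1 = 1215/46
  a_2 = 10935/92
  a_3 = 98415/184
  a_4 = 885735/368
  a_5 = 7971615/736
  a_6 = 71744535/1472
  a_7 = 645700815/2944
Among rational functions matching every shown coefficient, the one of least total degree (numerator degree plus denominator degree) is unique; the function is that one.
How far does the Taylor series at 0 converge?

The radius of convergence is 2/9.

No rational of total degree below 1 reproduces all 8 coefficients; solving the [0/1] Pade equations on them gives f(k) = -30/(23*(k - 2/9)), whose expansion matches every shown term.
Denominator factor (k - 2/9): pole of order 1 at 2/9, modulus 2/9.
The radius of convergence is the smallest modulus among the singular points: 2/9.


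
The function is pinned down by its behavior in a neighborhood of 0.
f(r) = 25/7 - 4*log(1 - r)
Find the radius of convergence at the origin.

The radius of convergence is 1.

Branch term (-4)*log(1 - r/(1)): its argument vanishes at r = 1, a logarithmic branch point, modulus 1.
The radius of convergence is the smallest modulus among the singular points: 1.


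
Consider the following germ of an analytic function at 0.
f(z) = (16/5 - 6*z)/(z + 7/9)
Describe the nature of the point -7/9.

The denominator factor z + 7/9 vanishes at -7/9 and appears to the power 1; the numerator there equals 118/15, nonzero, and no other factor vanishes.
Hence a pole whose order is the multiplicity, 1.

The point is a pole of order 1.


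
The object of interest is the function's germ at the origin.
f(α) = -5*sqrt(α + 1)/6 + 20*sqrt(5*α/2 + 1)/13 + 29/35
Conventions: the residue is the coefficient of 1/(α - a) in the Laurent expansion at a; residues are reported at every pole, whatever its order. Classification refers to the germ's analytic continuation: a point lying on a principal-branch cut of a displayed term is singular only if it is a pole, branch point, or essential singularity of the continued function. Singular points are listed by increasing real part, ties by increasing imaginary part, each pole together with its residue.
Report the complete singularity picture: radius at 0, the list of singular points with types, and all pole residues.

Radius of convergence at 0: 2/5.
At -1: an algebraic (square-root) branch point.
At -2/5: an algebraic (square-root) branch point.

Branch term (-5/6)*sqrt(1 - α/(-1)): its argument vanishes at α = -1, a square-root branch point, modulus 1.
Branch term (20/13)*sqrt(1 - α/(-2/5)): its argument vanishes at α = -2/5, a square-root branch point, modulus 2/5.
The radius of convergence is the smallest modulus among the singular points: 2/5.
List the singular points by increasing real part (a conjugate pair: the negative imaginary part first).


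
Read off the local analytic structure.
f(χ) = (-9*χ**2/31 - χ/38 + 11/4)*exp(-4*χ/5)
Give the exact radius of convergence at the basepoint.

The factor exp(-4*χ/5) is entire and contributes no finite singular point.
The polynomial part has no poles.
No finite singular points: the Taylor series at 0 converges everywhere.

The radius of convergence is infinite.


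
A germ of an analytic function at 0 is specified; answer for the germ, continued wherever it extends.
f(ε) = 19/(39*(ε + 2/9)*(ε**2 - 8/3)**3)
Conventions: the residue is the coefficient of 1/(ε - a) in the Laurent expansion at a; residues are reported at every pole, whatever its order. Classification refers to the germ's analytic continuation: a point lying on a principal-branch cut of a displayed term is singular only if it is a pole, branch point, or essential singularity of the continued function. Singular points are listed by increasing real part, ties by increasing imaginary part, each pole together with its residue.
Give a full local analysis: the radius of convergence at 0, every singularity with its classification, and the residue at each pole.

Radius of convergence at 0: 2/9.
At -(2/3)*sqrt(6): a pole of order 3; residue 3365793/247731328 + (22163139/15854804992)*sqrt(6).
At -2/9: a pole of order 1; residue -3365793/123865664.
At (2/3)*sqrt(6): a pole of order 3; residue 3365793/247731328 - (22163139/15854804992)*sqrt(6).

Denominator factor (ε + 2/9): pole of order 1 at -2/9, modulus 2/9.
Denominator factor (ε**2 - 8/3)^3: discriminant 32/3, real irrational roots (2/3)*sqrt(6) and -(2/3)*sqrt(6); poles of order 3, moduli (2/3)*sqrt(6) and (2/3)*sqrt(6).
The radius of convergence is the smallest modulus among the singular points: 2/9.
The factor ε**2 - 8/3 splits as (ε - a)(ε - a') with a = -(2/3)*sqrt(6), a' = (2/3)*sqrt(6). At the order-3 pole a set g(ε) = (ε - a)^3*f(ε) = [19/(39*(ε + 2/9))] / (ε - a')^3.
Order-3 pole: residue = g''(a)/2; g''(-(2/3)*sqrt(6)) = 3365793/123865664 + (22163139/7927402496)*sqrt(6), so the residue is 3365793/247731328 + (22163139/15854804992)*sqrt(6).
At the order-1 pole -2/9 set g(ε) = (ε - (-2/9))*f(ε) = 19/(39*(ε**2 - 8/3)**3).
Simple pole: residue = g(a) at a = -2/9, which is -3365793/123865664.
The factor ε**2 - 8/3 splits as (ε - a)(ε - a') with a = (2/3)*sqrt(6), a' = -(2/3)*sqrt(6). At the order-3 pole a set g(ε) = (ε - a)^3*f(ε) = [19/(39*(ε + 2/9))] / (ε - a')^3.
Order-3 pole: residue = g''(a)/2; g''((2/3)*sqrt(6)) = 3365793/123865664 - (22163139/7927402496)*sqrt(6), so the residue is 3365793/247731328 - (22163139/15854804992)*sqrt(6).
List the singular points by increasing real part (a conjugate pair: the negative imaginary part first).


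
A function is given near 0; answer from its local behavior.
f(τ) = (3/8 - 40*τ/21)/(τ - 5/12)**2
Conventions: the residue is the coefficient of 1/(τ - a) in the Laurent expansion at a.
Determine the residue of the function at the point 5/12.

At the order-2 pole 5/12 set g(τ) = (τ - (5/12))^2*f(τ) = 3/8 - 40*τ/21.
Order-2 pole: residue = g'(a); g'(5/12) = -40/21, so the residue is -40/21.

The residue is -40/21.


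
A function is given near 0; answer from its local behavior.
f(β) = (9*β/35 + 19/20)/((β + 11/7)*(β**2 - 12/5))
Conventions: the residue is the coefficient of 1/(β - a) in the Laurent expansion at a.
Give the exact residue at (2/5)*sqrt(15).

The residue is -535/136 + (4291/4080)*sqrt(15).

The factor β**2 - 12/5 splits as (β - a)(β - a') with a = (2/5)*sqrt(15), a' = -(2/5)*sqrt(15). At the order-1 pole a set g(β) = (β - a)*f(β) = [(9*β/35 + 19/20)/(β + 11/7)] / (β - a').
Simple pole: residue = g(a) at a = (2/5)*sqrt(15), which is -535/136 + (4291/4080)*sqrt(15).


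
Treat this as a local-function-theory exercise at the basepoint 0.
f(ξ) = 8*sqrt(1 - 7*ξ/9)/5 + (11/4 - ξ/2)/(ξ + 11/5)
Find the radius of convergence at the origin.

The radius of convergence is 9/7.

Denominator factor (ξ + 11/5): pole of order 1 at -11/5, modulus 11/5.
Branch term (8/5)*sqrt(1 - ξ/(9/7)): its argument vanishes at ξ = 9/7, a square-root branch point, modulus 9/7.
The radius of convergence is the smallest modulus among the singular points: 9/7.


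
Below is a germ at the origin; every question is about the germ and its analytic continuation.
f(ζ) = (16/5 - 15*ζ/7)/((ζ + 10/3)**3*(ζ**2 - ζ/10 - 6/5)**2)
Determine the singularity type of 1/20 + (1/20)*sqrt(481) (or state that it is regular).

The denominator factor ζ**2 - ζ/10 - 6/5 vanishes at 1/20 + (1/20)*sqrt(481) and appears to the power 2; the numerator there equals 433/140 - (3/28)*sqrt(481), nonzero, and no other factor vanishes.
Hence a pole whose order is the multiplicity, 2.

The point is a pole of order 2.


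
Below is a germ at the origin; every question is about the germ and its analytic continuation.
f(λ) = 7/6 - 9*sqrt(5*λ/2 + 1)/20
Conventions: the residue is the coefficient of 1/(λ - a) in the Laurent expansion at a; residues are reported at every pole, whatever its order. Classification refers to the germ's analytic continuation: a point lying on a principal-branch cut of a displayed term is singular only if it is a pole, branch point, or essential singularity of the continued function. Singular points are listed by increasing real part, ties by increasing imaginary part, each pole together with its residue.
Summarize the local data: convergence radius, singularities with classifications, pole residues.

Radius of convergence at 0: 2/5.
At -2/5: an algebraic (square-root) branch point.

Branch term (-9/20)*sqrt(1 - λ/(-2/5)): its argument vanishes at λ = -2/5, a square-root branch point, modulus 2/5.
The radius of convergence is the smallest modulus among the singular points: 2/5.


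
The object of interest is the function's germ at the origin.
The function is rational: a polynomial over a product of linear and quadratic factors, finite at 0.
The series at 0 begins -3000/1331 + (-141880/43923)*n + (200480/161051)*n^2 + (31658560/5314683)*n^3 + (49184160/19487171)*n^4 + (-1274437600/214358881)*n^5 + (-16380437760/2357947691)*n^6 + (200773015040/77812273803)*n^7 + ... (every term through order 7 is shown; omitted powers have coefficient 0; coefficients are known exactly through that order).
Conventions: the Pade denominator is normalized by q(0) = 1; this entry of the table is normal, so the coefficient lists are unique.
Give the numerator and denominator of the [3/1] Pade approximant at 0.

The Pade approximant has numerator coefficients [-3000/1331, -520352660/228707061, 2191637620/838592557, 150250075280/27673554381]; denominator coefficients [1, -48537/114554].

Taylor coefficients needed (read off): a_0 = -3000/1331, a_1 = -141880/43923, a_2 = 200480/161051, a_3 = 31658560/5314683, a_4 = 49184160/19487171.
Write the denominator as Q(n) = 1 + q1*n. Requiring Q*f - P = O(n^5) with deg P <= 3 kills the coefficients of n^4..n^4 in Q*f:
  n^4: a_4 + q1*a_3 = 0, i.e. 49184160/19487171 + (31658560/5314683)*q1 = 0.
Solving this linear system: q1 = -48537/114554.
The numerator is Q*f truncated at degree 3: P0 = a_0 = -3000/1331; P1 = a_1 + q1*a_0 = -520352660/228707061; P2 = a_2 + q1*a_1 = 2191637620/838592557; P3 = a_3 + q1*a_2 = 150250075280/27673554381.


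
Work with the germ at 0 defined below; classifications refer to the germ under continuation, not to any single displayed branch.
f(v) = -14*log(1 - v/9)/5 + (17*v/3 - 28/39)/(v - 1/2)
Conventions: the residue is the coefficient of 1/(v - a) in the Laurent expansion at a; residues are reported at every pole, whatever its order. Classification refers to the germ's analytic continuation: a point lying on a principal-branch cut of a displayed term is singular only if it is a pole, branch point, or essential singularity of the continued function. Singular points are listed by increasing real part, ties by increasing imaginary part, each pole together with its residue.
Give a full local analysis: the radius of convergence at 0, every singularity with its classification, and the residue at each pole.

Denominator factor (v - 1/2): pole of order 1 at 1/2, modulus 1/2.
Branch term (-14/5)*log(1 - v/(9)): its argument vanishes at v = 9, a logarithmic branch point, modulus 9.
The radius of convergence is the smallest modulus among the singular points: 1/2.
The branch term is analytic at 1/2 and contributes nothing to the residue; only the rational part matters.
At the order-1 pole 1/2 set g(v) = (v - (1/2))*(rational part) = 17*v/3 - 28/39.
Simple pole: residue = g(a) at a = 1/2, which is 55/26.
List the singular points by increasing real part (a conjugate pair: the negative imaginary part first).

Radius of convergence at 0: 1/2.
At 1/2: a pole of order 1; residue 55/26.
At 9: a logarithmic branch point.


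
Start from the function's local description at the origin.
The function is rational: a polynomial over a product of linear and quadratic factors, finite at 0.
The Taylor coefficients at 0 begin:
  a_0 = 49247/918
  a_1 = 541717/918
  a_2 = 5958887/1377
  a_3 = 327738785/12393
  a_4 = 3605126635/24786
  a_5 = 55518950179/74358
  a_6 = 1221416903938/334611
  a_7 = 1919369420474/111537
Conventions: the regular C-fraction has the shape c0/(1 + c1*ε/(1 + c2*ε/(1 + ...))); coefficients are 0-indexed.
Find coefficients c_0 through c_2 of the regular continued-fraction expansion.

The regular C-fraction coefficients are [49247/918, -11, 11/3].

Taylor coefficients (read off): a_0 = 49247/918, a_1 = 541717/918, a_2 = 5958887/1377.
c0 = a_0 = 49247/918. Peel one level at a time: if S = 1 + c*ε/S' with S'(0) = 1, then c is the ε-coefficient of S and S' = c*ε/(S - 1).
S_1 = c0/f = 1 + (-11)*ε + (121/3)*ε^2 + ...; c1 = -11.
S_2 = c1*ε/(S_1 - 1) = 1 + (11/3)*ε + ...; c2 = 11/3.


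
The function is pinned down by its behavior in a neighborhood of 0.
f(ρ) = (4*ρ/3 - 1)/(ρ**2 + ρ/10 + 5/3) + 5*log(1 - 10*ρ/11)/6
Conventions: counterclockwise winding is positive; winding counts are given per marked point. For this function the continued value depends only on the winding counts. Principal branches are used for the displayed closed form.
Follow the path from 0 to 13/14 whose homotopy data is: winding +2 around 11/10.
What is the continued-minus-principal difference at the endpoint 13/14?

Continued minus principal equals (10/3)*pi*i.

The rational part is single-valued and drops out of the difference; each branch term changes only by its own monodromy.
(5/6)*log(1 - ρ/(11/10)): each positive loop around 11/10 adds 2*pi*i to the log, so winding +2 contributes (5/6)*(2)*2*pi*i = (10/3)*pi*i.
Summing the contributions at ρ = 13/14 gives (10/3)*pi*i.


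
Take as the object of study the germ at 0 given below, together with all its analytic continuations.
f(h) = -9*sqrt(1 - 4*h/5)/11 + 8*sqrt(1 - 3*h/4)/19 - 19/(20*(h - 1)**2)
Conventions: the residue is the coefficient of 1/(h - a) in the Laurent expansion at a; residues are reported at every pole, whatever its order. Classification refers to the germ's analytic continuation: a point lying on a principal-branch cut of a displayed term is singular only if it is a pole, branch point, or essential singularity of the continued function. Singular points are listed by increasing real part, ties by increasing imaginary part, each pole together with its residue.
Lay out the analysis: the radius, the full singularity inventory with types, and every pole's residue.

Radius of convergence at 0: 1.
At 1: a pole of order 2; residue 0.
At 5/4: an algebraic (square-root) branch point.
At 4/3: an algebraic (square-root) branch point.

Denominator factor (h - 1)^2: pole of order 2 at 1, modulus 1.
Branch term (8/19)*sqrt(1 - h/(4/3)): its argument vanishes at h = 4/3, a square-root branch point, modulus 4/3.
Branch term (-9/11)*sqrt(1 - h/(5/4)): its argument vanishes at h = 5/4, a square-root branch point, modulus 5/4.
The radius of convergence is the smallest modulus among the singular points: 1.
The branch terms are analytic at 1 and contribute nothing to the residue; only the rational part matters.
At the order-2 pole 1 set g(h) = (h - (1))^2*(rational part) = -19/20.
Order-2 pole: residue = g'(a); g'(1) = 0, so the residue is 0.
List the singular points by increasing real part (a conjugate pair: the negative imaginary part first).


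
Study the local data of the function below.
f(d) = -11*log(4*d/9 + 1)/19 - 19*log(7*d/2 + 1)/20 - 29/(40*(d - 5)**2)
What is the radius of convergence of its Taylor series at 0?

The radius of convergence is 2/7.

Denominator factor (d - 5)^2: pole of order 2 at 5, modulus 5.
Branch term (-19/20)*log(1 - d/(-2/7)): its argument vanishes at d = -2/7, a logarithmic branch point, modulus 2/7.
Branch term (-11/19)*log(1 - d/(-9/4)): its argument vanishes at d = -9/4, a logarithmic branch point, modulus 9/4.
The radius of convergence is the smallest modulus among the singular points: 2/7.


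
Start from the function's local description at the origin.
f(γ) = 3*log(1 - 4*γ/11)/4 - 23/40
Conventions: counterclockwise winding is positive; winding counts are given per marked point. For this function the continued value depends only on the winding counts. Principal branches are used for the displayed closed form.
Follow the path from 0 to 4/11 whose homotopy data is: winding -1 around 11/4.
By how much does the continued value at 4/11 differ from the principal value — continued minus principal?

Continued minus principal equals -(3/2)*pi*i.

The rational part is single-valued and drops out of the difference; each branch term changes only by its own monodromy.
(3/4)*log(1 - γ/(11/4)): each positive loop around 11/4 adds 2*pi*i to the log, so winding -1 contributes (3/4)*(-1)*2*pi*i = -(3/2)*pi*i.
Summing the contributions at γ = 4/11 gives -(3/2)*pi*i.


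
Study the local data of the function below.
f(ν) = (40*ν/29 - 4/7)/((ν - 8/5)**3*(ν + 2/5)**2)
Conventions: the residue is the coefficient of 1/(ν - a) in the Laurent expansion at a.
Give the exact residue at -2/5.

The residue is 31/812.

At the order-2 pole -2/5 set g(ν) = (ν - (-2/5))^2*f(ν) = (40*ν/29 - 4/7)/(ν - 8/5)**3.
Order-2 pole: residue = g'(a); g'(-2/5) = 31/812, so the residue is 31/812.


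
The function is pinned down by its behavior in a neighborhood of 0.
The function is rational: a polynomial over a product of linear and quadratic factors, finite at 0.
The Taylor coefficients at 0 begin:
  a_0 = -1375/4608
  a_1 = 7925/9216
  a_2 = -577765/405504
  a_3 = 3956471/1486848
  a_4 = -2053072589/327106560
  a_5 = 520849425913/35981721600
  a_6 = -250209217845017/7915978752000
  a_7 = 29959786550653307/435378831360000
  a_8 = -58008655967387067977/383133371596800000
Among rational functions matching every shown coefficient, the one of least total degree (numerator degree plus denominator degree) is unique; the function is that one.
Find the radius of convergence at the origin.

The radius of convergence is 5/11.

No rational of total degree below 7 reproduces all 9 coefficients; solving the [0/7] Pade equations on them gives f(ζ) = -5/(9*(ζ + 5/11)*(ζ**2 + 4*ζ/11 + 8/5)**3), whose expansion matches every shown term.
Denominator factor (ζ**2 + 4*ζ/11 + 8/5)^3: discriminant -3792/605, complex-conjugate roots (-2/11) + ((2/55)*sqrt(1185))*i and (-2/11) - ((2/55)*sqrt(1185))*i; poles of order 3, moduli (2/5)*sqrt(10) and (2/5)*sqrt(10).
Denominator factor (ζ + 5/11): pole of order 1 at -5/11, modulus 5/11.
The radius of convergence is the smallest modulus among the singular points: 5/11.


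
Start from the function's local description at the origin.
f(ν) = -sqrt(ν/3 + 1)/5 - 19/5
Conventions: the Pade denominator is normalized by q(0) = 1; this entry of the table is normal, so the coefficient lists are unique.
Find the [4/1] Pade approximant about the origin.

The Pade approximant has numerator coefficients [-4, -29/30, -1/200, 1/5400, -1/86400]; denominator coefficients [1, 7/30].

Taylor coefficients needed (expand at 0): a_0 = -4, a_1 = -1/30, a_2 = 1/360, a_3 = -1/2160, a_4 = 1/10368, a_5 = -7/311040.
Write the denominator as Q(ν) = 1 + q1*ν. Requiring Q*f - P = O(ν^6) with deg P <= 4 kills the coefficients of ν^5..ν^5 in Q*f:
  ν^5: a_5 + q1*a_4 = 0, i.e. -7/311040 + (1/10368)*q1 = 0.
Solving this linear system: q1 = 7/30.
The numerator is Q*f truncated at degree 4: P0 = a_0 = -4; P1 = a_1 + q1*a_0 = -29/30; P2 = a_2 + q1*a_1 = -1/200; P3 = a_3 + q1*a_2 = 1/5400; P4 = a_4 + q1*a_3 = -1/86400.


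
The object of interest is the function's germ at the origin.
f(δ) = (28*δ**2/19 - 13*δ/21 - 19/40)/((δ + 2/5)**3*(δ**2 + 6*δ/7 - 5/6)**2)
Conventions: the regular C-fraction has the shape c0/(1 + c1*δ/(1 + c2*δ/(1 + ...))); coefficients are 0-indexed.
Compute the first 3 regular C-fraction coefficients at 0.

The regular C-fraction coefficients are [-171/16, 16517/3990, 4984349/65902830].

Taylor coefficients (expand at 0): a_0 = -171/16, a_1 = 49551/1120, a_2 = -138897819/744800.
c0 = a_0 = -171/16. Peel one level at a time: if S = 1 + c*δ/S' with S'(0) = 1, then c is the δ-coefficient of S and S' = c*δ/(S - 1).
S_1 = c0/f = 1 + (16517/3990)*δ + (-4984349/15920100)*δ^2 + ...; c1 = 16517/3990.
S_2 = c1*δ/(S_1 - 1) = 1 + (4984349/65902830)*δ + ...; c2 = 4984349/65902830.


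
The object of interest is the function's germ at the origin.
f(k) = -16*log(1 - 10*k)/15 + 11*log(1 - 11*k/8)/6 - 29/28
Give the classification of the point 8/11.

The term (11/6)*log(1 - k/(8/11)) has argument 1 - 8/11/(8/11) = 0 at 8/11: a logarithmic (infinitely-sheeted) branch point; the remaining terms are analytic or single-valued there.

The point is a logarithmic branch point.


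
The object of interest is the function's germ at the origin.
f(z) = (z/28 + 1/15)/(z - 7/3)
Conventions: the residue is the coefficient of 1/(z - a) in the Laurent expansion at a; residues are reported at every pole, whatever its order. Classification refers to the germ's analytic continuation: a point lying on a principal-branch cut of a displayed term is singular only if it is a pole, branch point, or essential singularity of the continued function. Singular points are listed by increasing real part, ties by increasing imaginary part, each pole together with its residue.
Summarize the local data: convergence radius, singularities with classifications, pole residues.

Radius of convergence at 0: 7/3.
At 7/3: a pole of order 1; residue 3/20.

Denominator factor (z - 7/3): pole of order 1 at 7/3, modulus 7/3.
The radius of convergence is the smallest modulus among the singular points: 7/3.
At the order-1 pole 7/3 set g(z) = (z - (7/3))*f(z) = z/28 + 1/15.
Simple pole: residue = g(a) at a = 7/3, which is 3/20.


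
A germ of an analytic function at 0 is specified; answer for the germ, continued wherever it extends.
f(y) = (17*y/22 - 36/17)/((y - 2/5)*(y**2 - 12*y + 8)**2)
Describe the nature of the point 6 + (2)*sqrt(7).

The point is a pole of order 2.

The denominator factor y**2 - 12*y + 8 vanishes at 6 + (2)*sqrt(7) and appears to the power 2; the numerator there equals 471/187 + (17/11)*sqrt(7), nonzero, and no other factor vanishes.
Hence a pole whose order is the multiplicity, 2.


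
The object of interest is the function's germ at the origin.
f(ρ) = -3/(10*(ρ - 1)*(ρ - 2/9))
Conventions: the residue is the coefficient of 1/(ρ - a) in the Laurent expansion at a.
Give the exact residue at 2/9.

The residue is 27/70.

At the order-1 pole 2/9 set g(ρ) = (ρ - (2/9))*f(ρ) = -3/(10*(ρ - 1)).
Simple pole: residue = g(a) at a = 2/9, which is 27/70.


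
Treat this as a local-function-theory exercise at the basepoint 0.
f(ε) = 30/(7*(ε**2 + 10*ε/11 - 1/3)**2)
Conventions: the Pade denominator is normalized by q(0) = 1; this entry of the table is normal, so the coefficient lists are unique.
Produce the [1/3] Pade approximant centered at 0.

The Pade approximant has numerator coefficients [270/7, -297/14]; denominator coefficients [1, -1321/220, 537/121, 1713/110].

Taylor coefficients needed (expand at 0): a_0 = 270/7, a_1 = 16200/77, a_2 = 925020/847, a_3 = 46801800/9317, a_4 = 322677270/14641.
Write the denominator as Q(ε) = 1 + q1*ε + q2*ε^2 + q3*ε^3. Requiring Q*f - P = O(ε^5) with deg P <= 1 kills the coefficients of ε^2..ε^4 in Q*f:
  ε^2: a_2 + q1*a_1 + q2*a_0 = 0, i.e. 925020/847 + (16200/77)*q1 + (270/7)*q2 = 0.
  ε^3: a_3 + q1*a_2 + q2*a_1 + q3*a_0 = 0, i.e. 46801800/9317 + (925020/847)*q1 + (16200/77)*q2 + (270/7)*q3 = 0.
  ε^4: a_4 + q1*a_3 + q2*a_2 + q3*a_1 = 0, i.e. 322677270/14641 + (46801800/9317)*q1 + (925020/847)*q2 + (16200/77)*q3 = 0.
Solving this linear system: q1 = -1321/220, q2 = 537/121, q3 = 1713/110.
The numerator is Q*f truncated at degree 1: P0 = a_0 = 270/7; P1 = a_1 + q1*a_0 = -297/14.


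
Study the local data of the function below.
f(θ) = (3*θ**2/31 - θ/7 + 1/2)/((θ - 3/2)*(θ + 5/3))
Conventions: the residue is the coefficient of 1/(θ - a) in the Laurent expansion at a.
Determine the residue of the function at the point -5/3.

At the order-1 pole -5/3 set g(θ) = (θ - (-5/3))*f(θ) = (3*θ**2/31 - θ/7 + 1/2)/(θ - 3/2).
Simple pole: residue = g(a) at a = -5/3, which is -69/217.

The residue is -69/217.


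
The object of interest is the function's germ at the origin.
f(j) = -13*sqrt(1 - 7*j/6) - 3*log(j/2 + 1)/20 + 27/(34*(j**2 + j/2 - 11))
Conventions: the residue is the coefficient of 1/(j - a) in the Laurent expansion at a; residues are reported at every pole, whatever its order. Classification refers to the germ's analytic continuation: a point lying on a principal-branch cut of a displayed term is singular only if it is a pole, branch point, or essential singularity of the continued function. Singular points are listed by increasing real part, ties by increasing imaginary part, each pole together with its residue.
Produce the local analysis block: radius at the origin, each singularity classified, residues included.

Denominator factor (j**2 + j/2 - 11): discriminant 177/4, real irrational roots -1/4 + (1/4)*sqrt(177) and -1/4 - (1/4)*sqrt(177); poles of order 1, moduli -1/4 + (1/4)*sqrt(177) and 1/4 + (1/4)*sqrt(177).
Branch term (-13)*sqrt(1 - j/(6/7)): its argument vanishes at j = 6/7, a square-root branch point, modulus 6/7.
Branch term (-3/20)*log(1 - j/(-2)): its argument vanishes at j = -2, a logarithmic branch point, modulus 2.
The radius of convergence is the smallest modulus among the singular points: 6/7.
The branch terms are analytic at -1/4 - (1/4)*sqrt(177) and contribute nothing to the residue; only the rational part matters.
The factor j**2 + j/2 - 11 splits as (j - a)(j - a') with a = -1/4 - (1/4)*sqrt(177), a' = -1/4 + (1/4)*sqrt(177). At the order-1 pole a set g(j) = (j - a)*(rational part) = [27/34] / (j - a').
Simple pole: residue = g(a) at a = -1/4 - (1/4)*sqrt(177), which is -(9/1003)*sqrt(177).
The branch terms are analytic at -1/4 + (1/4)*sqrt(177) and contribute nothing to the residue; only the rational part matters.
The factor j**2 + j/2 - 11 splits as (j - a)(j - a') with a = -1/4 + (1/4)*sqrt(177), a' = -1/4 - (1/4)*sqrt(177). At the order-1 pole a set g(j) = (j - a)*(rational part) = [27/34] / (j - a').
Simple pole: residue = g(a) at a = -1/4 + (1/4)*sqrt(177), which is (9/1003)*sqrt(177).
List the singular points by increasing real part (a conjugate pair: the negative imaginary part first).

Radius of convergence at 0: 6/7.
At -1/4 - (1/4)*sqrt(177): a pole of order 1; residue -(9/1003)*sqrt(177).
At -2: a logarithmic branch point.
At 6/7: an algebraic (square-root) branch point.
At -1/4 + (1/4)*sqrt(177): a pole of order 1; residue (9/1003)*sqrt(177).


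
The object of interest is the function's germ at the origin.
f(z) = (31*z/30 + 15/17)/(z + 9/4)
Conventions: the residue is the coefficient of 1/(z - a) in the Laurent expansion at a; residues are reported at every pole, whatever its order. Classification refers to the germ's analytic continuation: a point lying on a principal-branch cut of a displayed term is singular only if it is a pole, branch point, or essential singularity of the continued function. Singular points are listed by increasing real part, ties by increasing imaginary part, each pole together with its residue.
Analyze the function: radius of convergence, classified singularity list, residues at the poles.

Denominator factor (z + 9/4): pole of order 1 at -9/4, modulus 9/4.
The radius of convergence is the smallest modulus among the singular points: 9/4.
At the order-1 pole -9/4 set g(z) = (z - (-9/4))*f(z) = 31*z/30 + 15/17.
Simple pole: residue = g(a) at a = -9/4, which is -981/680.

Radius of convergence at 0: 9/4.
At -9/4: a pole of order 1; residue -981/680.
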